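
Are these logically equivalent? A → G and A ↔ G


Expression 1: A → G
Expression 2: A ↔ G
Truth table (A G | Expr1 Expr2):
  T T |   T     T
  T F |   F     F
  F T |   T     F   ← differ
  F F |   T     T
Counterexample: A=F, G=T gives Expr1 = T but Expr2 = F, so the expressions are NOT logically equivalent.

No


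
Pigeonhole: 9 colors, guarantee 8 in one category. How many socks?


Pigeonhole: to guarantee k in one of n categories, need (k-1)×n + 1.
k = 8, n = 9
Minimum = (8-1) × 9 + 1 = 7 × 9 + 1

64


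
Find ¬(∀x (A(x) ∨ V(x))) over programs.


Original: ∀x (A(x) ∨ V(x))
Rule: ¬∀→∃, ¬∃→∀, negate predicate.
Negation: ∃x (¬A(x) ∧ ¬V(x))

∃x (¬A(x) ∧ ¬V(x))


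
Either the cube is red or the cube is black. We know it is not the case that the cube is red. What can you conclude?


Disjunctive syllogism: P ∨ Q, ¬P ⊢ Q
Disjunction: the cube is red ∨ the cube is black
We know it is not the case that the cube is red.
By disjunctive syllogism, the other disjunct must be true.

The cube is black


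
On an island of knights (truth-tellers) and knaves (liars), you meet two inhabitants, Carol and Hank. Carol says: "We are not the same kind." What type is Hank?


Carol says: "We are not the same kind."
Case 1: Carol is a Knight (truth-teller)
  Statement is true → they ARE different → Hank is a Knave
Case 2: Carol is a Knave (liar)
  Statement is false → they are NOT different → Hank is a Knave
In both cases, Hank is a Knave.

Knave


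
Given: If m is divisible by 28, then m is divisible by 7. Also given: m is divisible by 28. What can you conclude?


Modus ponens: P → Q, P ⊢ Q
P: m is divisible by 28
Q: m is divisible by 7
We have P → Q and P is true.
By modus ponens, Q must be true.

m is divisible by 7


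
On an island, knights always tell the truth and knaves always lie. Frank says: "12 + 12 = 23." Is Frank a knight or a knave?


Statement: "12 + 12 = 23."
Actual: 12 + 12 = 24
Claimed: 23
Statement is FALSE → Frank lies → Knave

Knave


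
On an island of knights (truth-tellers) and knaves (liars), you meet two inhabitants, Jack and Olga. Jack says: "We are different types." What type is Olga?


Jack says: "We are different types."
Case 1: Jack is a Knight (truth-teller)
  Statement is true → they ARE different → Olga is a Knave
Case 2: Jack is a Knave (liar)
  Statement is false → they are NOT different → Olga is a Knave
In both cases, Olga is a Knave.

Knave


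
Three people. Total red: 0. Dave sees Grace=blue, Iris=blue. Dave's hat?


Total red = 0, seen red = 0
Own red = 0 - 0 = 0
Dave's hat is blue.

blue


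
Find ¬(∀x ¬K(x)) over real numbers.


Original: ∀x ¬K(x)
Rule: ¬∀→∃, ¬∃→∀, negate predicate.
Negation: ∃x K(x)

∃x K(x)


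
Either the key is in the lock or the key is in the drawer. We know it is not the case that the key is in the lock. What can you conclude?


Disjunctive syllogism: P ∨ Q, ¬P ⊢ Q
Disjunction: the key is in the lock ∨ the key is in the drawer
We know it is not the case that the key is in the lock.
By disjunctive syllogism, the other disjunct must be true.

The key is in the drawer


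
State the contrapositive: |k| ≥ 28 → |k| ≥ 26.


Original: If |k| ≥ 28, then |k| ≥ 26
Contrapositive: If ¬Q, then ¬P
Negate Q: not (|k| ≥ 26)
Negate P: not (|k| ≥ 28)

If not (|k| ≥ 26), then not (|k| ≥ 28).


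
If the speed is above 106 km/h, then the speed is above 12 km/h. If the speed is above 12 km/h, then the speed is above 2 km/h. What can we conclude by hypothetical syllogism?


Hypothetical syllogism: P → Q, Q → R ⊢ P → R
Premise 1: the speed is above 106 km/h → the speed is above 12 km/h
Premise 2: the speed is above 12 km/h → the speed is above 2 km/h
Chain the implications: the middle term (the speed is above 12 km/h) links the two.
Conclusion: If the speed is above 106 km/h, then the speed is above 2 km/h.

If the speed is above 106 km/h, then the speed is above 2 km/h.


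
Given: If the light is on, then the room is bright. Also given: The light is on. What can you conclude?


Modus ponens: P → Q, P ⊢ Q
P: the light is on
Q: the room is bright
We have P → Q and P is true.
By modus ponens, Q must be true.

The room is bright


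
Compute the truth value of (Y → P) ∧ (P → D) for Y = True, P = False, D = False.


Y = True, P = False, D = False
Step 1: Y → P is false only when Y=True and P=False. Result: False
Step 2: P → D is false only when P=True and D=False. Result: True
Step 3: False ∧ True = False

False


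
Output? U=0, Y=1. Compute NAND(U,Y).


U AND Y = 0
NOT(0) = 1

1


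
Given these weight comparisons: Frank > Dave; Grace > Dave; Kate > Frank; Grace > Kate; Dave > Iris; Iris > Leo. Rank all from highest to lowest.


Constraints: Frank > Dave; Grace > Dave; Kate > Frank; Grace > Kate; Dave > Iris; Iris > Leo
Method: at each step, the next-highest is the one remaining person who never appears on the smaller side of a constraint between remaining people.
  Step 1: remaining {Grace, Iris, Dave, Kate, Leo, Frank}; on the smaller side: {Iris, Dave, Kate, Leo, Frank} → Grace is next (Grace > Dave; Grace > Kate).
  Step 2: remaining {Iris, Dave, Kate, Leo, Frank}; on the smaller side: {Iris, Dave, Leo, Frank} → Kate is next (Kate > Frank).
  Step 3: remaining {Iris, Dave, Leo, Frank}; on the smaller side: {Iris, Dave, Leo} → Frank is next (Frank > Dave).
  Step 4: remaining {Iris, Dave, Leo}; on the smaller side: {Iris, Leo} → Dave is next (Dave > Iris).
  Step 5: remaining {Iris, Leo}; on the smaller side: {Leo} → Iris is next (Iris > Leo).
  Step 6: only Leo remains → lowest.
Final ranking (highest to lowest):

Grace > Kate > Frank > Dave > Iris > Leo


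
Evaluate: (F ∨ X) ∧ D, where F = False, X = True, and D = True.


F = False, X = True, D = True
Step 1: F ∨ X = False OR True = True
Step 2: True ∧ D = True AND True = True
OR is true when at least one operand is true; AND requires both.

True


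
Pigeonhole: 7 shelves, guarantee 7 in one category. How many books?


Pigeonhole: to guarantee k in one of n categories, need (k-1)×n + 1.
k = 7, n = 7
Minimum = (7-1) × 7 + 1 = 6 × 7 + 1

43


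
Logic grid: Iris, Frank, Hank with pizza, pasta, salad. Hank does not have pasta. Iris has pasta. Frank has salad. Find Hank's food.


From clues:
  Iris → pasta
  Frank → salad
By elimination, Hank gets the remaining.

pizza


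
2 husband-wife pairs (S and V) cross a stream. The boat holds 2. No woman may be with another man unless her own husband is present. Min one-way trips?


Label couples S and V.
1. WS+WV → (far: WS,WV; near: HS,HV)
2. WS ←   (far: WV; near: HS,HV,WS)
3. HS+HV → (far: HS,HV,WV; near: WS)
4. HS ←   (far: HV,WV; near: HS,WS)  — HS returns, since WS is alone on near bank
5. HS+WS → (far: all four; near: empty)
Every state respects the constraint.
Minimum trips = 5

5


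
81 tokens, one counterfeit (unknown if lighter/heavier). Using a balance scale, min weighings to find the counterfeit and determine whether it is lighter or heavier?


Let n = 81. 162 possibilities (n tokens × lighter/heavier); each weighing has 3 outcomes.
Bound for k weighings: say the first weighing puts j tokens on each pan. If it tips, the 2j weighed tokens remain suspects (each with a known direction) and k-1 weighings give 3^(k-1) outcomes; 3^(k-1) is odd, so 2j ≤ 3^(k-1) - 1. If it balances, the n - 2j unweighed tokens remain with direction unknown: 2(n - 2j) ≤ 3^(k-1) - 1 by the same parity argument. Adding, n ≤ (3^(k-1) - 1) + (3^(k-1) - 1)/2 = (3^k - 3)/2, and the classical three-group strategy achieves this (3 tokens in 2 weighings, 12 in 3, 39 in 4, 120 in 5).
So we need the smallest k with (3^k - 3)/2 ≥ 81.
k = 4: (3^4 - 3)/2 = 39 < 81 ✗
k = 5: (3^5 - 3)/2 = 120 ≥ 81 ✓

5


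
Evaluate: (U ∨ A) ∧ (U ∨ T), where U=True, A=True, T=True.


U = True, A = True, T = True
Expression: (U ∨ A) ∧ (U ∨ T)
Step 1: U ∨ A = True OR True = True
Step 2: U ∨ T = True OR True = True
Step 3: (True) ∧ (True) = True AND True = True

True


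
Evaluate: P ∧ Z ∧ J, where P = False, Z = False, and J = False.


P = False, Z = False, J = False
Step 1: P ∧ Z = False AND False = False
Step 2: (False) ∧ J = (False) AND False = False
AND is true only when ALL operands are true.

False


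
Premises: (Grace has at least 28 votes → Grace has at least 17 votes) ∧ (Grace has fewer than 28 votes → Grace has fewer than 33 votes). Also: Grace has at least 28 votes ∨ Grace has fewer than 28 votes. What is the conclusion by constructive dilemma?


Constructive dilemma: (P → Q) ∧ (R → S), P ∨ R ⊢ Q ∨ S
Premise 1: Grace has at least 28 votes → Grace has at least 17 votes
Premise 2: Grace has fewer than 28 votes → Grace has fewer than 33 votes
Premise 3: Grace has at least 28 votes ∨ Grace has fewer than 28 votes
Case 1: Assuming Grace has at least 28 votes, then by Premise 1, Grace has at least 17 votes.
Case 2: Assuming Grace has fewer than 28 votes, then by Premise 2, Grace has fewer than 33 votes.
Since one of Grace has at least 28 votes or Grace has fewer than 28 votes must hold, we get Grace has at least 17 votes or Grace has fewer than 33 votes.

Grace has at least 17 votes or Grace has fewer than 33 votes.


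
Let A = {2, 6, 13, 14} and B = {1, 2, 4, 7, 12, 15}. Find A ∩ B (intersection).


A = {2, 6, 13, 14}
B = {1, 2, 4, 7, 12, 15}
Operation: intersection
Elements in both: 2

{2}


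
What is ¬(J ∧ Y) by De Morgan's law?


De Morgan's law: ¬(P ∧ Q) ≡ ¬P ∨ ¬Q
¬(J ∧ Y) = ¬J ∨ ¬Y

¬J ∨ ¬Y


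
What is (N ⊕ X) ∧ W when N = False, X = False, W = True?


N = False, X = False, W = True
Step 1: N ⊕ X = False XOR False = False
Step 2: False ∧ W = False AND True = False
XOR true when exactly one of N,X is true; then AND with W.

False


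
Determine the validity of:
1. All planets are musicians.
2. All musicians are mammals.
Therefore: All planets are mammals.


Premise 1: All planets are musicians.
Premise 2: All musicians are mammals.
Conclusion: All planets are mammals.
Barbara syllogism (AAA-1): All A are B, All B are C → All A are C.
Middle term (musicians) distributed in premise 2.

Valid


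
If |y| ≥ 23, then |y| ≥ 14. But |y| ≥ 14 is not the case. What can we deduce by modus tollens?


Modus tollens: P → Q, ¬Q ⊢ ¬P
P: |y| ≥ 23
Q: |y| ≥ 14
We have P → Q and Q is false.
By modus tollens, P must be false.

It is not the case that |y| ≥ 23


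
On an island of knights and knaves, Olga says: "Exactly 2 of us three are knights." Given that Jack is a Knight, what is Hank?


Olga claims exactly 2 knights among Olga, Jack, Hank.
Given: Jack is a Knight.

Case 1: Olga is a Knight (tells truth)
  Then exactly 2 of the three are knights.
  Counting Olga, Jack: 2 knight(s) so far. Need 0 more → Hank = Knave.
Case 2: Olga is a Knave (lies)
  Then the count is NOT 2.
  If Hank = Knight, count = 2 = 2 → claim would be true, contradicts lie.
  If Hank = Knave, count = 1 ≠ 2 → lie confirmed ✓

Hank is a Knave.

Knave


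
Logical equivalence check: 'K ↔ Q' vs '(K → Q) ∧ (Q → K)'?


Expression 1: K ↔ Q
Expression 2: (K → Q) ∧ (Q → K)
Truth table (K Q | Expr1 Expr2):
  T T |   T     T
  T F |   F     F
  F T |   F     F
  F F |   T     T
All 4 rows agree, so the expressions are logically equivalent.

Yes


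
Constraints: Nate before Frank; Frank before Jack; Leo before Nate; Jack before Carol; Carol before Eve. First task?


Constraints: Nate before Frank; Frank before Jack; Leo before Nate; Jack before Carol; Carol before Eve
The first task can have nothing scheduled before it, so it must never appear on the right of a 'before'.
Tasks appearing after some 'before': Frank, Jack, Nate, Carol, Eve.
The only task not in that list is Leo → it is first.

Leo


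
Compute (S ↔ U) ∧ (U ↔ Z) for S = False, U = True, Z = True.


S = False, U = True, Z = True
Step 1: S ↔ U is true when S and U have the same value. Result: False
Step 2: U ↔ Z is true when U and Z have the same value. Result: True
Step 3: False ∧ True = False

False


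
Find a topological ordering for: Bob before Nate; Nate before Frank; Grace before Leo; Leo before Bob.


Constraints: Bob before Nate; Nate before Frank; Grace before Leo; Leo before Bob
Method: repeatedly schedule the remaining task that has no remaining task required before it.
  Step 1: remaining {Nate, Frank, Grace, Bob, Leo}; every task except Grace still has a predecessor pending → schedule Grace.
  Step 2: remaining {Nate, Frank, Bob, Leo}; every task except Leo still has a predecessor pending → schedule Leo.
  Step 3: remaining {Nate, Frank, Bob}; every task except Bob still has a predecessor pending → schedule Bob.
  Step 4: remaining {Nate, Frank}; every task except Nate still has a predecessor pending → schedule Nate.
  Step 5: only Frank remains → schedule Frank.
Resulting order:

Grace → Leo → Bob → Nate → Frank


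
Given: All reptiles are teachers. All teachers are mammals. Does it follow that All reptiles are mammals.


Premise 1: All reptiles are teachers.
Premise 2: All teachers are mammals.
Conclusion: All reptiles are mammals.
Barbara syllogism (AAA-1): All A are B, All B are C → All A are C.
Middle term (teachers) distributed in premise 2.

Valid


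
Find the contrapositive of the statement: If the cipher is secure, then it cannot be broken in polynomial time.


Original: If the cipher is secure, then it cannot be broken in polynomial time
Contrapositive: If ¬Q, then ¬P
Negate Q: not (it cannot be broken in polynomial time)
Negate P: not (the cipher is secure)

If not (it cannot be broken in polynomial time), then not (the cipher is secure).


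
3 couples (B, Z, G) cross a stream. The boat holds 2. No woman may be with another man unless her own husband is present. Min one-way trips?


Label couples B, Z, G (H = husband, W = wife).
Counting alone: 6 people, the boat carries 2 and someone must bring it back, so each round trip nets at most +1 on the far side until the last crossing → at least 9 trips. The jealousy constraint makes 9 impossible; the shortest valid schedule has 11:
1. WB+WZ →  (far: WB,WZ; near: HB,HZ,HG,WG)
2. WB ←       (far: WZ; near: HB,HZ,HG,WB,WG)
3. WB+WG →  (far: WB,WZ,WG; near: HB,HZ,HG)
4. WB ←       (far: WZ,WG; near: HB,HZ,HG,WB)
5. HZ+HG →  (far: HZ,WZ,HG,WG; near: HB,WB)
6. HZ+WZ ←  (far: HG,WG; near: HB,WB,HZ,WZ)
7. HB+HZ →  (far: HB,HZ,HG,WG; near: WB,WZ)
8. WG ←       (far: HB,HZ,HG; near: WB,WZ,WG)
9. WB+WZ →  (far: HB,WB,HZ,WZ,HG; near: WG)
10. HG ←      (far: HB,WB,HZ,WZ; near: HG,WG)
11. HG+WG → (far: all six; near: empty)
In every state each wife is either with her husband or with no other man.
Minimum trips = 11

11


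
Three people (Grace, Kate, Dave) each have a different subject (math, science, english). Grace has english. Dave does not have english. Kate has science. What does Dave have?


From clues:
  Kate → science
  Grace → english
By elimination, Dave gets the remaining.

math


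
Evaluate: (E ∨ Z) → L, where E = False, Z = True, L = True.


E = False, Z = True, L = True
Step 1: E ∨ Z = False OR True = True
Step 2: (True) → L: false only when antecedent=True and L=False.
Result: True

True


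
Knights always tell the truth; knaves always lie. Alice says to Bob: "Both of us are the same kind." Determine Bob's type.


Alice says: "Both of us are the same kind."
Case 1: Alice is a Knight (truth-teller)
  Statement is true → they ARE the same → Bob is also a Knight
Case 2: Alice is a Knave (liar)
  Statement is false → they are NOT the same → Bob is a Knight
In both cases, Bob is a Knight.

Knight


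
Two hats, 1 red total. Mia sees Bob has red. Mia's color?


Total red = 1, Bob = red
Red accounted for: 1
Remaining for Mia: 0
Mia's hat is blue.

blue


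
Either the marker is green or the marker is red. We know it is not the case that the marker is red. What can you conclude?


Disjunctive syllogism: P ∨ Q, ¬P ⊢ Q
Disjunction: the marker is green ∨ the marker is red
We know it is not the case that the marker is red.
By disjunctive syllogism, the other disjunct must be true.

The marker is green


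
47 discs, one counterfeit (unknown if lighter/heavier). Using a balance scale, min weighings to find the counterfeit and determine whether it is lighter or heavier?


Let n = 47. 94 possibilities (n discs × lighter/heavier); each weighing has 3 outcomes.
Bound for k weighings: say the first weighing puts j discs on each pan. If it tips, the 2j weighed discs remain suspects (each with a known direction) and k-1 weighings give 3^(k-1) outcomes; 3^(k-1) is odd, so 2j ≤ 3^(k-1) - 1. If it balances, the n - 2j unweighed discs remain with direction unknown: 2(n - 2j) ≤ 3^(k-1) - 1 by the same parity argument. Adding, n ≤ (3^(k-1) - 1) + (3^(k-1) - 1)/2 = (3^k - 3)/2, and the classical three-group strategy achieves this (3 discs in 2 weighings, 12 in 3, 39 in 4, 120 in 5).
So we need the smallest k with (3^k - 3)/2 ≥ 47.
k = 4: (3^4 - 3)/2 = 39 < 47 ✗
k = 5: (3^5 - 3)/2 = 120 ≥ 47 ✓

5


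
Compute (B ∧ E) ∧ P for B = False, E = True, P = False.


B = False, E = True, P = False
Step 1: B ∧ E = False AND True = False
Step 2: False ∧ P = False AND False = False
AND is true only when ALL operands are true.

False


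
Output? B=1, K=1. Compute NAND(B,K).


B AND K = 1
NOT(1) = 0

0


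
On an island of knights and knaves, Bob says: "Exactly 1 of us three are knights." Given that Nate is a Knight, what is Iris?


Bob claims exactly 1 knights among Bob, Nate, Iris.
Given: Nate is a Knight.

Case 1: Bob is a Knight (tells truth)
  Then exactly 1 of the three are knights.
  Counting Bob, Nate: 2 knight(s) so far. Need -1 more → impossible.
Case 2: Bob is a Knave (lies)
  Then the count is NOT 1.
  If Iris = Knave, count = 1 = 1 → claim would be true, contradicts lie.
  If Iris = Knight, count = 2 ≠ 1 → lie confirmed ✓

Iris is a Knight.

Knight


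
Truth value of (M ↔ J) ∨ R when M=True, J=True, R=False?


M = True, J = True, R = False
Expression: (M ↔ J) ∨ R
Step 1: M ↔ J = (True iff True) (true when values match) = True
Step 2: (True) ∨ R = True OR False = True

True


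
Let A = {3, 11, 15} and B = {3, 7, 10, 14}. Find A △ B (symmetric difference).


A = {3, 11, 15}
B = {3, 7, 10, 14}
Operation: symmetric difference
In A only: [11, 15], in B only: [7, 10, 14]

{7, 10, 11, 14, 15}


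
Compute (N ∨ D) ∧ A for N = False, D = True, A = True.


N = False, D = True, A = True
Step 1: N ∨ D = False OR True = True
Step 2: True ∧ A = True AND True = True
OR is true when at least one operand is true; AND requires both.

True


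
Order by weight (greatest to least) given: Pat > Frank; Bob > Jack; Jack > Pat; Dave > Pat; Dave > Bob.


Constraints: Pat > Frank; Bob > Jack; Jack > Pat; Dave > Pat; Dave > Bob
Method: at each step, the next-highest is the one remaining person who never appears on the smaller side of a constraint between remaining people.
  Step 1: remaining {Dave, Frank, Jack, Bob, Pat}; on the smaller side: {Frank, Jack, Bob, Pat} → Dave is next (Dave > Pat; Dave > Bob).
  Step 2: remaining {Frank, Jack, Bob, Pat}; on the smaller side: {Frank, Jack, Pat} → Bob is next (Bob > Jack).
  Step 3: remaining {Frank, Jack, Pat}; on the smaller side: {Frank, Pat} → Jack is next (Jack > Pat).
  Step 4: remaining {Frank, Pat}; on the smaller side: {Frank} → Pat is next (Pat > Frank).
  Step 5: only Frank remains → lowest.
Final ranking (highest to lowest):

Dave > Bob > Jack > Pat > Frank


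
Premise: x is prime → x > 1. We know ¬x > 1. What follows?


Modus tollens: P → Q, ¬Q ⊢ ¬P
P: x is prime
Q: x > 1
We have P → Q and Q is false.
By modus tollens, P must be false.

It is not the case that x is prime


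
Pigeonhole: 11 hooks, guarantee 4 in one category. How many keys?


Pigeonhole: to guarantee k in one of n categories, need (k-1)×n + 1.
k = 4, n = 11
Minimum = (4-1) × 11 + 1 = 3 × 11 + 1

34


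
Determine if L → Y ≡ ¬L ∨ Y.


Expression 1: L → Y
Expression 2: ¬L ∨ Y
Truth table (L Y | Expr1 Expr2):
  T T |   T     T
  T F |   F     F
  F T |   T     T
  F F |   T     T
All 4 rows agree, so the expressions are logically equivalent.

Yes


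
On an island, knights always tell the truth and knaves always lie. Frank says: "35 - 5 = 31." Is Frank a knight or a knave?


Statement: "35 - 5 = 31."
Actual: 35 - 5 = 30
Claimed: 31
Statement is FALSE → Frank lies → Knave

Knave


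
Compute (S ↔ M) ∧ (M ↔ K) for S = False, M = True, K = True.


S = False, M = True, K = True
Step 1: S ↔ M is true when S and M have the same value. Result: False
Step 2: M ↔ K is true when M and K have the same value. Result: True
Step 3: False ∧ True = False

False


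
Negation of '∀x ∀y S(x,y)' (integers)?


Original: ∀x ∀y S(x,y)
Rule: ¬∀→∃, ¬∃→∀, negate predicate.
Negation: ∃x ∃y ¬S(x,y)

∃x ∃y ¬S(x,y)


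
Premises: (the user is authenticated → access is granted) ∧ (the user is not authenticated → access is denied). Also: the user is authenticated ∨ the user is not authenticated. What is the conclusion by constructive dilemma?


Constructive dilemma: (P → Q) ∧ (R → S), P ∨ R ⊢ Q ∨ S
Premise 1: the user is authenticated → access is granted
Premise 2: the user is not authenticated → access is denied
Premise 3: the user is authenticated ∨ the user is not authenticated
Case 1: Assuming the user is authenticated, then by Premise 1, access is granted.
Case 2: Assuming the user is not authenticated, then by Premise 2, access is denied.
Since one of the user is authenticated or the user is not authenticated must hold, we get access is granted or access is denied.

Access is granted or access is denied.


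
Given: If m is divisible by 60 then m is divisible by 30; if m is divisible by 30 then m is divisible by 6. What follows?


Hypothetical syllogism: P → Q, Q → R ⊢ P → R
Premise 1: m is divisible by 60 → m is divisible by 30
Premise 2: m is divisible by 30 → m is divisible by 6
Chain the implications: the middle term (m is divisible by 30) links the two.
Conclusion: If m is divisible by 60, then m is divisible by 6.

If m is divisible by 60, then m is divisible by 6.


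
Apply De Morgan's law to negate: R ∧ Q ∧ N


De Morgan's law: ¬(P ∧ Q ∧ R) ≡ ¬P ∨ ¬Q ∨ ¬R
¬(R ∧ Q ∧ N) = ¬R ∨ ¬Q ∨ ¬N

¬R ∨ ¬Q ∨ ¬N


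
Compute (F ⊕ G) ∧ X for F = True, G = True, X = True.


F = True, G = True, X = True
Step 1: F ⊕ G = True XOR True = False
Step 2: False ∧ X = False AND True = False
XOR true when exactly one of F,G is true; then AND with X.

False


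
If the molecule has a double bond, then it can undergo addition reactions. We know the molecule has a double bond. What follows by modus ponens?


Modus ponens: P → Q, P ⊢ Q
P: the molecule has a double bond
Q: it can undergo addition reactions
We have P → Q and P is true.
By modus ponens, Q must be true.

It can undergo addition reactions


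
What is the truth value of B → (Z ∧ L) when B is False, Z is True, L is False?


B = False, Z = True, L = False
Step 1: Z ∧ L = True AND False = False
Step 2: B → (False): false only when B=True and consequent=False.
Result: True

True


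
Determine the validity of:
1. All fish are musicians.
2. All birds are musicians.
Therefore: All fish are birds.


Premise 1: All fish are musicians.
Premise 2: All birds are musicians.
Conclusion: All fish are birds.
Fallacy: undistributed middle. musicians is predicate in both.
Counterexample: fish and birds could be disjoint subsets of musicians.

Invalid


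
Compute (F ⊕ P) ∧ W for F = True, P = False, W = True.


F = True, P = False, W = True
Step 1: F ⊕ P = True XOR False = True
Step 2: True ∧ W = True AND True = True
XOR true when exactly one of F,P is true; then AND with W.

True


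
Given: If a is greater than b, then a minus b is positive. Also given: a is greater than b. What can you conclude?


Modus ponens: P → Q, P ⊢ Q
P: a is greater than b
Q: a minus b is positive
We have P → Q and P is true.
By modus ponens, Q must be true.

a minus b is positive


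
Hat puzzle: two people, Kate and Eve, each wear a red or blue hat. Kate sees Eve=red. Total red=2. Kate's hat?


Total red = 2, Eve = red
Red accounted for: 1
Remaining for Kate: 1
Kate's hat is red.

red


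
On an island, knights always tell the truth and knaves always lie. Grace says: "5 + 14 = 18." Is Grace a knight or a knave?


Statement: "5 + 14 = 18."
Actual: 5 + 14 = 19
Claimed: 18
Statement is FALSE → Grace lies → Knave

Knave


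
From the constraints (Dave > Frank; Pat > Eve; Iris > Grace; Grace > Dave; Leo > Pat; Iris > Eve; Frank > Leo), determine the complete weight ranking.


Constraints: Dave > Frank; Pat > Eve; Iris > Grace; Grace > Dave; Leo > Pat; Iris > Eve; Frank > Leo
Method: at each step, the next-highest is the one remaining person who never appears on the smaller side of a constraint between remaining people.
  Step 1: remaining {Grace, Frank, Dave, Leo, Eve, Pat, Iris}; on the smaller side: {Grace, Frank, Dave, Leo, Eve, Pat} → Iris is next (Iris > Grace; Iris > Eve).
  Step 2: remaining {Grace, Frank, Dave, Leo, Eve, Pat}; on the smaller side: {Frank, Dave, Leo, Eve, Pat} → Grace is next (Grace > Dave).
  Step 3: remaining {Frank, Dave, Leo, Eve, Pat}; on the smaller side: {Frank, Leo, Eve, Pat} → Dave is next (Dave > Frank).
  Step 4: remaining {Frank, Leo, Eve, Pat}; on the smaller side: {Leo, Eve, Pat} → Frank is next (Frank > Leo).
  Step 5: remaining {Leo, Eve, Pat}; on the smaller side: {Eve, Pat} → Leo is next (Leo > Pat).
  Step 6: remaining {Eve, Pat}; on the smaller side: {Eve} → Pat is next (Pat > Eve).
  Step 7: only Eve remains → lowest.
Final ranking (highest to lowest):

Iris > Grace > Dave > Frank > Leo > Pat > Eve


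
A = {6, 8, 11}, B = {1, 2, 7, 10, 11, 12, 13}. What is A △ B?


A = {6, 8, 11}
B = {1, 2, 7, 10, 11, 12, 13}
Operation: symmetric difference
In A only: [6, 8], in B only: [1, 2, 7, 10, 12, 13]

{1, 2, 6, 7, 8, 10, 12, 13}


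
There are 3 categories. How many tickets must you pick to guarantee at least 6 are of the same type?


Pigeonhole: to guarantee k in one of n categories, need (k-1)×n + 1.
k = 6, n = 3
Minimum = (6-1) × 3 + 1 = 5 × 3 + 1

16


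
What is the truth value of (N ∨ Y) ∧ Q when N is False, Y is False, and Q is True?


N = False, Y = False, Q = True
Step 1: N ∨ Y = False OR False = False
Step 2: False ∧ Q = False AND True = False
OR is true when at least one operand is true; AND requires both.

False


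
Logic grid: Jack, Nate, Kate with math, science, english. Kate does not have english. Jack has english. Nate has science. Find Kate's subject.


From clues:
  Nate → science
  Jack → english
By elimination, Kate gets the remaining.

math


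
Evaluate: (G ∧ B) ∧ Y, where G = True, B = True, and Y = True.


G = True, B = True, Y = True
Step 1: G ∧ B = True AND True = True
Step 2: True ∧ Y = True AND True = True
AND is true only when ALL operands are true.

True


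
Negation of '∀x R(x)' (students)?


Original: ∀x R(x)
Rule: ¬∀→∃, ¬∃→∀, negate predicate.
Negation: ∃x ¬R(x)

∃x ¬R(x)


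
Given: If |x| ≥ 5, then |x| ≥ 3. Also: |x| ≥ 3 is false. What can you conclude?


Modus tollens: P → Q, ¬Q ⊢ ¬P
P: |x| ≥ 5
Q: |x| ≥ 3
We have P → Q and Q is false.
By modus tollens, P must be false.

It is not the case that |x| ≥ 5


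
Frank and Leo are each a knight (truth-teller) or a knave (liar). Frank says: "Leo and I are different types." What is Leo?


Frank says: "Leo and I are different types."
Case 1: Frank is a Knight (truth-teller)
  Statement is true → they ARE different → Leo is a Knave
Case 2: Frank is a Knave (liar)
  Statement is false → they are NOT different → Leo is a Knave
In both cases, Leo is a Knave.

Knave


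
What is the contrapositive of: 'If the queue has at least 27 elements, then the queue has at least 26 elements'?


Original: If the queue has at least 27 elements, then the queue has at least 26 elements
Contrapositive: If ¬Q, then ¬P
Negate Q: not (the queue has at least 26 elements)
Negate P: not (the queue has at least 27 elements)

If not (the queue has at least 26 elements), then not (the queue has at least 27 elements).


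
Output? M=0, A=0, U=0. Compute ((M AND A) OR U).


M AND A = 0&0 = 0
0 OR 0 = 0

0


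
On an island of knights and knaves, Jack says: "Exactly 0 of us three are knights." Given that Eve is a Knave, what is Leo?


Jack claims exactly 0 knights among Jack, Eve, Leo.
Given: Eve is a Knave.

Case 1: Jack is a Knight (tells truth)
  Then exactly 0 of the three are knights.
  Counting Jack, Eve: 1 knight(s) so far. Need -1 more → impossible.
Case 2: Jack is a Knave (lies)
  Then the count is NOT 0.
  If Leo = Knave, count = 0 = 0 → claim would be true, contradicts lie.
  If Leo = Knight, count = 1 ≠ 0 → lie confirmed ✓

Leo is a Knight.

Knight


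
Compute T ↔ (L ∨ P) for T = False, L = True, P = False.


T = False, L = True, P = False
Step 1: L ∨ P = True OR False = True
Step 2: T ↔ (True): true when both sides have same truth value.
Result: False ↔ True = False

False


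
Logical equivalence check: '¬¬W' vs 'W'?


Expression 1: ¬¬W
Expression 2: W
Truth table (W | Expr1 Expr2):
  T |   T     T
  F |   F     F
All 2 rows agree, so the expressions are logically equivalent.

Yes


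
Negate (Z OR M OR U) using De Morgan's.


De Morgan's law: ¬(P ∨ Q ∨ R) ≡ ¬P ∧ ¬Q ∧ ¬R
¬(Z ∨ M ∨ U) = ¬Z ∧ ¬M ∧ ¬U

¬Z ∧ ¬M ∧ ¬U


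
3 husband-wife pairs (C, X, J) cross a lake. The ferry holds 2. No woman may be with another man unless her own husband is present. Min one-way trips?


Label couples C, X, J (H = husband, W = wife).
Counting alone: 6 people, the ferry carries 2 and someone must bring it back, so each round trip nets at most +1 on the far side until the last crossing → at least 9 trips. The jealousy constraint makes 9 impossible; the shortest valid schedule has 11:
1. WC+WX →  (far: WC,WX; near: HC,HX,HJ,WJ)
2. WC ←       (far: WX; near: HC,HX,HJ,WC,WJ)
3. WC+WJ →  (far: WC,WX,WJ; near: HC,HX,HJ)
4. WC ←       (far: WX,WJ; near: HC,HX,HJ,WC)
5. HX+HJ →  (far: HX,WX,HJ,WJ; near: HC,WC)
6. HX+WX ←  (far: HJ,WJ; near: HC,WC,HX,WX)
7. HC+HX →  (far: HC,HX,HJ,WJ; near: WC,WX)
8. WJ ←       (far: HC,HX,HJ; near: WC,WX,WJ)
9. WC+WX →  (far: HC,WC,HX,WX,HJ; near: WJ)
10. HJ ←      (far: HC,WC,HX,WX; near: HJ,WJ)
11. HJ+WJ → (far: all six; near: empty)
In every state each wife is either with her husband or with no other man.
Minimum trips = 11

11


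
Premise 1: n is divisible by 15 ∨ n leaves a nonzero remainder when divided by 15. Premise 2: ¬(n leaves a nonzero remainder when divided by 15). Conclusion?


Disjunctive syllogism: P ∨ Q, ¬P ⊢ Q
Disjunction: n is divisible by 15 ∨ n leaves a nonzero remainder when divided by 15
We know it is not the case that n leaves a nonzero remainder when divided by 15.
By disjunctive syllogism, the other disjunct must be true.

n is divisible by 15


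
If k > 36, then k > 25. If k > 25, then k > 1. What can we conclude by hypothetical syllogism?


Hypothetical syllogism: P → Q, Q → R ⊢ P → R
Premise 1: k > 36 → k > 25
Premise 2: k > 25 → k > 1
Chain the implications: the middle term (k > 25) links the two.
Conclusion: If k > 36, then k > 1.

If k > 36, then k > 1.


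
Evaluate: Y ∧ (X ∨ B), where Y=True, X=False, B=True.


Y = True, X = False, B = True
Expression: Y ∧ (X ∨ B)
Step 1: X ∨ B = False OR True = True
Step 2: Y ∧ (True) = True AND True = True

True


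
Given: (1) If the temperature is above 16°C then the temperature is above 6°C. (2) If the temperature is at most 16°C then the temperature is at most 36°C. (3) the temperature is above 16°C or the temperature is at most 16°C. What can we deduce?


Constructive dilemma: (P → Q) ∧ (R → S), P ∨ R ⊢ Q ∨ S
Premise 1: the temperature is above 16°C → the temperature is above 6°C
Premise 2: the temperature is at most 16°C → the temperature is at most 36°C
Premise 3: the temperature is above 16°C ∨ the temperature is at most 16°C
Case 1: Assuming the temperature is above 16°C, then by Premise 1, the temperature is above 6°C.
Case 2: Assuming the temperature is at most 16°C, then by Premise 2, the temperature is at most 36°C.
Since one of the temperature is above 16°C or the temperature is at most 16°C must hold, we get the temperature is above 6°C or the temperature is at most 36°C.

The temperature is above 6°C or the temperature is at most 36°C.


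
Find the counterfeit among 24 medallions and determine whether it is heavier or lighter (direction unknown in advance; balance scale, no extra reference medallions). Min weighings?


Let n = 24. 48 possibilities (n medallions × lighter/heavier); each weighing has 3 outcomes.
Bound for k weighings: say the first weighing puts j medallions on each pan. If it tips, the 2j weighed medallions remain suspects (each with a known direction) and k-1 weighings give 3^(k-1) outcomes; 3^(k-1) is odd, so 2j ≤ 3^(k-1) - 1. If it balances, the n - 2j unweighed medallions remain with direction unknown: 2(n - 2j) ≤ 3^(k-1) - 1 by the same parity argument. Adding, n ≤ (3^(k-1) - 1) + (3^(k-1) - 1)/2 = (3^k - 3)/2, and the classical three-group strategy achieves this (3 medallions in 2 weighings, 12 in 3, 39 in 4, 120 in 5).
So we need the smallest k with (3^k - 3)/2 ≥ 24.
k = 3: (3^3 - 3)/2 = 12 < 24 ✗
k = 4: (3^4 - 3)/2 = 39 ≥ 24 ✓

4


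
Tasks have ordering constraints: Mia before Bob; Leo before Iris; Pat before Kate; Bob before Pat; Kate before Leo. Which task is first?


Constraints: Mia before Bob; Leo before Iris; Pat before Kate; Bob before Pat; Kate before Leo
The first task can have nothing scheduled before it, so it must never appear on the right of a 'before'.
Tasks appearing after some 'before': Bob, Iris, Kate, Pat, Leo.
The only task not in that list is Mia → it is first.

Mia


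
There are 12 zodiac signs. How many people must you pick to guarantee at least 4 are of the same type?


Pigeonhole: to guarantee k in one of n categories, need (k-1)×n + 1.
k = 4, n = 12
Minimum = (4-1) × 12 + 1 = 3 × 12 + 1

37


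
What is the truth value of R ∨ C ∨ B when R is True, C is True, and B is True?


R = True, C = True, B = True
Step 1: R ∨ C = True OR True = True
Step 2: True ∨ B = True OR True = True
OR is true when at least one operand is true.

True


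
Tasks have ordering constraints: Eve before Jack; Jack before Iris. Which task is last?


Constraints: Eve before Jack; Jack before Iris
The last task can have nothing scheduled after it, so it must never appear on the left of a 'before'.
Tasks appearing before some other task: Eve, Jack.
The only task not in that list is Iris → it is last.

Iris


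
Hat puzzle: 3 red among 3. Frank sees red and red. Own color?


Total red = 3, seen red = 2
Own red = 3 - 2 = 1
Frank's hat is red.

red


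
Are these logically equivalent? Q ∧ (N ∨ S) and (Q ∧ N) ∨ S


Expression 1: Q ∧ (N ∨ S)
Expression 2: (Q ∧ N) ∨ S
Truth table (Q N S | Expr1 Expr2):
  T T T |   T     T
  T T F |   T     T
  T F T |   T     T
  T F F |   F     F
  F T T |   F     T   ← differ
  F T F |   F     F
  F F T |   F     T   ← differ
  F F F |   F     F
Counterexample: Q=F, N=T, S=T gives Expr1 = F but Expr2 = T, so the expressions are NOT logically equivalent.

No


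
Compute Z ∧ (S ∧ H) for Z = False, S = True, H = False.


Z = False, S = True, H = False
Step 1: S ∧ H = True AND False = False
Step 2: Z ∧ False = False AND False = False
AND is true only when ALL operands are true.

False


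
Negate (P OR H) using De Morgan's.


De Morgan's law: ¬(P ∨ Q) ≡ ¬P ∧ ¬Q
¬(P ∨ H) = ¬P ∧ ¬H

¬P ∧ ¬H


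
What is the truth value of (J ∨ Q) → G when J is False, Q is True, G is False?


J = False, Q = True, G = False
Step 1: J ∨ Q = False OR True = True
Step 2: (True) → G: false only when antecedent=True and G=False.
Result: False

False


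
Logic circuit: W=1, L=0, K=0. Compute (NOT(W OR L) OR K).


W OR L = 1
NOT(1) = 0
0 OR 0 = 0

0


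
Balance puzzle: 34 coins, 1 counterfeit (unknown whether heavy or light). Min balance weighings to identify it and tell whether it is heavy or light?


Let n = 34. 68 possibilities (n coins × lighter/heavier); each weighing has 3 outcomes.
Bound for k weighings: say the first weighing puts j coins on each pan. If it tips, the 2j weighed coins remain suspects (each with a known direction) and k-1 weighings give 3^(k-1) outcomes; 3^(k-1) is odd, so 2j ≤ 3^(k-1) - 1. If it balances, the n - 2j unweighed coins remain with direction unknown: 2(n - 2j) ≤ 3^(k-1) - 1 by the same parity argument. Adding, n ≤ (3^(k-1) - 1) + (3^(k-1) - 1)/2 = (3^k - 3)/2, and the classical three-group strategy achieves this (3 coins in 2 weighings, 12 in 3, 39 in 4, 120 in 5).
So we need the smallest k with (3^k - 3)/2 ≥ 34.
k = 3: (3^3 - 3)/2 = 12 < 34 ✗
k = 4: (3^4 - 3)/2 = 39 ≥ 34 ✓

4


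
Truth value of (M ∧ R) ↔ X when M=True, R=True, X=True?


M = True, R = True, X = True
Expression: (M ∧ R) ↔ X
Step 1: M ∧ R = True AND True = True
Step 2: (True) ↔ X = (True iff True) = True

True


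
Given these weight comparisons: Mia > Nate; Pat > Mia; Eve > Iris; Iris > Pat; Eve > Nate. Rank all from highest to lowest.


Constraints: Mia > Nate; Pat > Mia; Eve > Iris; Iris > Pat; Eve > Nate
Method: at each step, the next-highest is the one remaining person who never appears on the smaller side of a constraint between remaining people.
  Step 1: remaining {Nate, Pat, Mia, Iris, Eve}; on the smaller side: {Nate, Pat, Mia, Iris} → Eve is next (Eve > Iris; Eve > Nate).
  Step 2: remaining {Nate, Pat, Mia, Iris}; on the smaller side: {Nate, Pat, Mia} → Iris is next (Iris > Pat).
  Step 3: remaining {Nate, Pat, Mia}; on the smaller side: {Nate, Mia} → Pat is next (Pat > Mia).
  Step 4: remaining {Nate, Mia}; on the smaller side: {Nate} → Mia is next (Mia > Nate).
  Step 5: only Nate remains → lowest.
Final ranking (highest to lowest):

Eve > Iris > Pat > Mia > Nate


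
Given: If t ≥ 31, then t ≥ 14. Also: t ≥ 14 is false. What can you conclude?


Modus tollens: P → Q, ¬Q ⊢ ¬P
P: t ≥ 31
Q: t ≥ 14
We have P → Q and Q is false.
By modus tollens, P must be false.

It is not the case that t ≥ 31


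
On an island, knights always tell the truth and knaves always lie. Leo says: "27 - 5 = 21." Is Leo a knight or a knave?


Statement: "27 - 5 = 21."
Actual: 27 - 5 = 22
Claimed: 21
Statement is FALSE → Leo lies → Knave

Knave


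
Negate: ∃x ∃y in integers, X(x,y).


Original: ∃x ∃y X(x,y)
Rule: ¬∀→∃, ¬∃→∀, negate predicate.
Negation: ∀x ∀y ¬X(x,y)

∀x ∀y ¬X(x,y)


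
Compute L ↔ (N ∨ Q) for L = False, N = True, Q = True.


L = False, N = True, Q = True
Step 1: N ∨ Q = True OR True = True
Step 2: L ↔ (True): true when both sides have same truth value.
Result: False ↔ True = False

False


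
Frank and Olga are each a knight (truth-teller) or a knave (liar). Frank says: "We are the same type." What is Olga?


Frank says: "We are the same type."
Case 1: Frank is a Knight (truth-teller)
  Statement is true → they ARE the same → Olga is also a Knight
Case 2: Frank is a Knave (liar)
  Statement is false → they are NOT the same → Olga is a Knight
In both cases, Olga is a Knight.

Knight
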